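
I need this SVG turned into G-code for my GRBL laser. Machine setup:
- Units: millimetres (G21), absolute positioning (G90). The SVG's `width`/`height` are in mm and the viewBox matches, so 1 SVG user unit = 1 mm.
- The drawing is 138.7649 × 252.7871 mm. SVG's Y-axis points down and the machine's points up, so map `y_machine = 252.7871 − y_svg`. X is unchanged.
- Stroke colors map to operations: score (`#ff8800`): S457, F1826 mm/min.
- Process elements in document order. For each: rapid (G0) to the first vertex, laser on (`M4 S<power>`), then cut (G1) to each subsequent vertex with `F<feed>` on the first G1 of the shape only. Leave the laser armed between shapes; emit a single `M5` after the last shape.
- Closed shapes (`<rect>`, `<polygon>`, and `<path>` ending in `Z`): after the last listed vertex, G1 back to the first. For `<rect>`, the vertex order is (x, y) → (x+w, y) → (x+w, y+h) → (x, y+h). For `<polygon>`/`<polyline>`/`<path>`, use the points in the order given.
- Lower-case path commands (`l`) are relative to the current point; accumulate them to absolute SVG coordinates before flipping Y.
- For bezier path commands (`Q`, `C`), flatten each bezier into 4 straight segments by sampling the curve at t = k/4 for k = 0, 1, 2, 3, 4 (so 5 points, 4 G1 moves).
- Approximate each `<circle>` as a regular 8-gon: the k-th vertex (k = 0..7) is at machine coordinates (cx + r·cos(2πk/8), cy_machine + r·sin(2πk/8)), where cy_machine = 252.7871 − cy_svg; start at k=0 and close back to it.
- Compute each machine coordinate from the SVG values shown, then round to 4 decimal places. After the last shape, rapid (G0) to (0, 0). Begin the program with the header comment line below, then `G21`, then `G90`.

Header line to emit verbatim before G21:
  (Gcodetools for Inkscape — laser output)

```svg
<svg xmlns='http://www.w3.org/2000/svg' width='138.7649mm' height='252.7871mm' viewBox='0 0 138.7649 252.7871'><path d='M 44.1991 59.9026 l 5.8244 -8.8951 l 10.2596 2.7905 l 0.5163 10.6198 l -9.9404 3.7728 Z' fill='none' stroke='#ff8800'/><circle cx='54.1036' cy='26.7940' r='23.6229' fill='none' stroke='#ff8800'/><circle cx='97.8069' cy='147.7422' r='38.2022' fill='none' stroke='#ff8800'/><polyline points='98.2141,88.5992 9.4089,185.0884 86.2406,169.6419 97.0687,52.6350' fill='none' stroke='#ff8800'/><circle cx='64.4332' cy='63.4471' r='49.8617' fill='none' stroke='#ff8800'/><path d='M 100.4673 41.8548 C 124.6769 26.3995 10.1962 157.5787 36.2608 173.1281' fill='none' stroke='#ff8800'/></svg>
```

1 u = 1 mm; y_m = 252.7871 − y.

[1] `<path>` regular polygon, #ff8800→score S457 F1826: (44.1991,192.8845) → (50.0235,201.7796) → (60.2831,198.9891) → (60.7994,188.3693) → (50.8590,184.5965) → (44.1991,192.8845) (closed)

[2] `<circle>` circle, #ff8800→score S457 F1826: (77.7265,225.9931) → (70.8075,242.6970) → (54.1036,249.6160) → (37.3997,242.6970) → (30.4807,225.9931) → (37.3997,209.2892) → (54.1036,202.3702) → (70.8075,209.2892) → (77.7265,225.9931) (closed)

[3] `<circle>` circle, #ff8800→score S457 F1826: (136.0091,105.0449) → (124.8199,132.0579) → (97.8069,143.2471) → (70.7939,132.0579) → (59.6047,105.0449) → (70.7939,78.0319) → (97.8069,66.8427) → (124.8199,78.0319) → (136.0091,105.0449) (closed)

[4] `<polyline>` open polyline, #ff8800→score S457 F1826: (98.2141,164.1879) → (9.4089,67.6987) → (86.2406,83.1452) → (97.0687,200.1521)

[5] `<circle>` circle, #ff8800→score S457 F1826: (114.2949,189.3400) → (99.6907,224.5975) → (64.4332,239.2017) → (29.1757,224.5975) → (14.5715,189.3400) → (29.1757,154.0825) → (64.4332,139.4783) → (99.6907,154.0825) → (114.2949,189.3400) (closed)

[6] `<path>` cubic bezier, #ff8800→score S457 F1826: (100.4673,210.9323) → (96.9831,199.1277) → (67.6684,156.9224) → (38.7015,108.9038) → (36.2608,79.6590)

(Gcodetools for Inkscape — laser output)
G21
G90
G0 X44.1991 Y192.8845
M4 S457
G1 X50.0235 Y201.7796 F1826
G1 X60.2831 Y198.9891
G1 X60.7994 Y188.3693
G1 X50.8590 Y184.5965
G1 X44.1991 Y192.8845
G0 X77.7265 Y225.9931
M4 S457
G1 X70.8075 Y242.6970 F1826
G1 X54.1036 Y249.6160
G1 X37.3997 Y242.6970
G1 X30.4807 Y225.9931
G1 X37.3997 Y209.2892
G1 X54.1036 Y202.3702
G1 X70.8075 Y209.2892
G1 X77.7265 Y225.9931
G0 X136.0091 Y105.0449
M4 S457
G1 X124.8199 Y132.0579 F1826
G1 X97.8069 Y143.2471
G1 X70.7939 Y132.0579
G1 X59.6047 Y105.0449
G1 X70.7939 Y78.0319
G1 X97.8069 Y66.8427
G1 X124.8199 Y78.0319
G1 X136.0091 Y105.0449
G0 X98.2141 Y164.1879
M4 S457
G1 X9.4089 Y67.6987 F1826
G1 X86.2406 Y83.1452
G1 X97.0687 Y200.1521
G0 X114.2949 Y189.3400
M4 S457
G1 X99.6907 Y224.5975 F1826
G1 X64.4332 Y239.2017
G1 X29.1757 Y224.5975
G1 X14.5715 Y189.3400
G1 X29.1757 Y154.0825
G1 X64.4332 Y139.4783
G1 X99.6907 Y154.0825
G1 X114.2949 Y189.3400
G0 X100.4673 Y210.9323
M4 S457
G1 X96.9831 Y199.1277 F1826
G1 X67.6684 Y156.9224
G1 X38.7015 Y108.9038
G1 X36.2608 Y79.6590
M5
G0 X0.0000 Y0.0000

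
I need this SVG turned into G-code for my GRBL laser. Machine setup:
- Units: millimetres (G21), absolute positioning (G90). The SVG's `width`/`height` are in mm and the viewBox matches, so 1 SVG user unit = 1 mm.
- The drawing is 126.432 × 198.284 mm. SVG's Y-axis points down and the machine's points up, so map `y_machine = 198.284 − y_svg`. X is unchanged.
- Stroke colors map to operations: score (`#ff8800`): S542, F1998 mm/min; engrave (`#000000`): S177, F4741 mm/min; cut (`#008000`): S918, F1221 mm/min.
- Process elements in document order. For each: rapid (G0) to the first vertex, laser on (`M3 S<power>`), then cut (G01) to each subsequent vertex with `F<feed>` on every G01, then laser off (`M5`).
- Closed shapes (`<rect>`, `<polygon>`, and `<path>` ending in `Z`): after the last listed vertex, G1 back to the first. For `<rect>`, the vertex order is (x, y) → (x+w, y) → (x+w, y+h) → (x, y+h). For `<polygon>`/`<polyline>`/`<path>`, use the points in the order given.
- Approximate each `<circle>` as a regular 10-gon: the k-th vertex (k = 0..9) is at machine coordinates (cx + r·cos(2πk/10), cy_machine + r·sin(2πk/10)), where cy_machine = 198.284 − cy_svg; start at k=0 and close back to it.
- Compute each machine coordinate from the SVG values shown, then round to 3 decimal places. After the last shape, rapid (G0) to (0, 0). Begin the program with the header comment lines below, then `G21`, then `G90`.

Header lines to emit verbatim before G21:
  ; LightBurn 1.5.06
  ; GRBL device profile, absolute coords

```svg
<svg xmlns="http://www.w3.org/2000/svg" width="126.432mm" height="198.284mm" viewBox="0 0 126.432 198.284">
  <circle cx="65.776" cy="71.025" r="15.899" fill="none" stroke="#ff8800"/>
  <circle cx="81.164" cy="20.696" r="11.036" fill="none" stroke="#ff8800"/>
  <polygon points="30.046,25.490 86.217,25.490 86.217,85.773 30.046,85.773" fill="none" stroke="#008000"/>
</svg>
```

; LightBurn 1.5.06
; GRBL device profile, absolute coords
G21
G90
G0 X81.675 Y127.259
M3 S542
G01 X78.639 Y136.604 F1998
G01 X70.689 Y142.380 F1998
G01 X60.863 Y142.380 F1998
G01 X52.913 Y136.604 F1998
G01 X49.877 Y127.259 F1998
G01 X52.913 Y117.914 F1998
G01 X60.863 Y112.138 F1998
G01 X70.689 Y112.138 F1998
G01 X78.639 Y117.914 F1998
G01 X81.675 Y127.259 F1998
M5
G0 X92.200 Y177.588
M3 S542
G01 X90.092 Y184.075 F1998
G01 X84.574 Y188.084 F1998
G01 X77.754 Y188.084 F1998
G01 X72.236 Y184.075 F1998
G01 X70.128 Y177.588 F1998
G01 X72.236 Y171.101 F1998
G01 X77.754 Y167.092 F1998
G01 X84.574 Y167.092 F1998
G01 X90.092 Y171.101 F1998
G01 X92.200 Y177.588 F1998
M5
G0 X30.046 Y172.794
M3 S918
G01 X86.217 Y172.794 F1221
G01 X86.217 Y112.511 F1221
G01 X30.046 Y112.511 F1221
G01 X30.046 Y172.794 F1221
M5
G0 X0.000 Y0.000

1 u = 1 mm; y_m = 198.284 − y.

[1] `<circle>` circle, #ff8800→score S542 F1998: (81.675,127.259) → (78.639,136.604) → (70.689,142.380) → (60.863,142.380) → (52.913,136.604) → (49.877,127.259) → (52.913,117.914) → (60.863,112.138) → (70.689,112.138) → (78.639,117.914) → (81.675,127.259) (closed)

[2] `<circle>` circle, #ff8800→score S542 F1998: (92.200,177.588) → (90.092,184.075) → (84.574,188.084) → (77.754,188.084) → (72.236,184.075) → (70.128,177.588) → (72.236,171.101) → (77.754,167.092) → (84.574,167.092) → (90.092,171.101) → (92.200,177.588) (closed)

[3] `<polygon>` rectangle, #008000→cut S918 F1221: (30.046,172.794) → (86.217,172.794) → (86.217,112.511) → (30.046,112.511) → (30.046,172.794) (closed)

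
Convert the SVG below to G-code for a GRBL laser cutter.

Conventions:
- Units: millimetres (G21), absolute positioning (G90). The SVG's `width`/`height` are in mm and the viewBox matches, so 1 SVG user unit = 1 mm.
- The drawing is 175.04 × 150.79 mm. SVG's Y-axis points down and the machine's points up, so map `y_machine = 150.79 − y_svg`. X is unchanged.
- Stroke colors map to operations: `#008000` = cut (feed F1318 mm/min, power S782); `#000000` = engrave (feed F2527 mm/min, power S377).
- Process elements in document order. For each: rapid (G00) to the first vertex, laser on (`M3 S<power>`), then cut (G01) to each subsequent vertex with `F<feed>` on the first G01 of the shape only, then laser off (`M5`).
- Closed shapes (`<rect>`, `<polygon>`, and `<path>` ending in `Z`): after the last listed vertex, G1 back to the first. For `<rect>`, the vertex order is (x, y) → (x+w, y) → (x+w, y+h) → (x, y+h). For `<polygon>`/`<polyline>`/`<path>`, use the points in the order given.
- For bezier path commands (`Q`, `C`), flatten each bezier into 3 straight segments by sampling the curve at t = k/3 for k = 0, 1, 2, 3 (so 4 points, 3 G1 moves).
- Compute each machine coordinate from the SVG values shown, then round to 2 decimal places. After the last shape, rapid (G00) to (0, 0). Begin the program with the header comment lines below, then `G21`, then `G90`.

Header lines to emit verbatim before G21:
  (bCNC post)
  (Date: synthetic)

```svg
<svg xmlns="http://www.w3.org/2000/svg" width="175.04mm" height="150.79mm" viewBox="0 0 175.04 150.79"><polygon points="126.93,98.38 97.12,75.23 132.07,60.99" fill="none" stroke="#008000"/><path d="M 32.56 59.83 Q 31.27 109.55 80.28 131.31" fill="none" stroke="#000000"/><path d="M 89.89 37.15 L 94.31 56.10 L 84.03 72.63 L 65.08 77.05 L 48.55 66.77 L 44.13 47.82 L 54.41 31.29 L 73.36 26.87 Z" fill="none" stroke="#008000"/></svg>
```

(bCNC post)
(Date: synthetic)
G21
G90
G00 X126.93 Y52.41
M3 S782
G01 X97.12 Y75.56 F1318
G01 X132.07 Y89.80
G01 X126.93 Y52.41
M5
G00 X32.56 Y90.96
M3 S377
G01 X37.29 Y60.92 F2527
G01 X53.20 Y37.09
G01 X80.28 Y19.48
M5
G00 X89.89 Y113.64
M3 S782
G01 X94.31 Y94.69 F1318
G01 X84.03 Y78.16
G01 X65.08 Y73.74
G01 X48.55 Y84.02
G01 X44.13 Y102.97
G01 X54.41 Y119.50
G01 X73.36 Y123.92
G01 X89.89 Y113.64
M5
G00 X0.00 Y0.00

Since the viewBox matches the mm dimensions, user units are millimetres directly. The only transform is the Y-flip y_m = 150.79 − y_svg.

Shape 1 is a regular polygon drawn with `<polygon>`. Its stroke #008000 means cut at S782, F1318. After flipping Y the toolpath is (126.93,52.41) → (97.12,75.56) → (132.07,89.80) → (126.93,52.41), returning to the start.

Shape 2 is a quadratic bezier drawn with `<path>`. Its stroke #000000 means engrave at S377, F2527. After flipping Y the toolpath is (32.56,90.96) → (37.29,60.92) → (53.20,37.09) → (80.28,19.48).

Shape 3 is a regular polygon drawn with `<path>`. Its stroke #008000 means cut at S782, F1318. After flipping Y the toolpath is (89.89,113.64) → (94.31,94.69) → (84.03,78.16) → (65.08,73.74) → (48.55,84.02) → (44.13,102.97) → (54.41,119.50) → (73.36,123.92) → (89.89,113.64), returning to the start.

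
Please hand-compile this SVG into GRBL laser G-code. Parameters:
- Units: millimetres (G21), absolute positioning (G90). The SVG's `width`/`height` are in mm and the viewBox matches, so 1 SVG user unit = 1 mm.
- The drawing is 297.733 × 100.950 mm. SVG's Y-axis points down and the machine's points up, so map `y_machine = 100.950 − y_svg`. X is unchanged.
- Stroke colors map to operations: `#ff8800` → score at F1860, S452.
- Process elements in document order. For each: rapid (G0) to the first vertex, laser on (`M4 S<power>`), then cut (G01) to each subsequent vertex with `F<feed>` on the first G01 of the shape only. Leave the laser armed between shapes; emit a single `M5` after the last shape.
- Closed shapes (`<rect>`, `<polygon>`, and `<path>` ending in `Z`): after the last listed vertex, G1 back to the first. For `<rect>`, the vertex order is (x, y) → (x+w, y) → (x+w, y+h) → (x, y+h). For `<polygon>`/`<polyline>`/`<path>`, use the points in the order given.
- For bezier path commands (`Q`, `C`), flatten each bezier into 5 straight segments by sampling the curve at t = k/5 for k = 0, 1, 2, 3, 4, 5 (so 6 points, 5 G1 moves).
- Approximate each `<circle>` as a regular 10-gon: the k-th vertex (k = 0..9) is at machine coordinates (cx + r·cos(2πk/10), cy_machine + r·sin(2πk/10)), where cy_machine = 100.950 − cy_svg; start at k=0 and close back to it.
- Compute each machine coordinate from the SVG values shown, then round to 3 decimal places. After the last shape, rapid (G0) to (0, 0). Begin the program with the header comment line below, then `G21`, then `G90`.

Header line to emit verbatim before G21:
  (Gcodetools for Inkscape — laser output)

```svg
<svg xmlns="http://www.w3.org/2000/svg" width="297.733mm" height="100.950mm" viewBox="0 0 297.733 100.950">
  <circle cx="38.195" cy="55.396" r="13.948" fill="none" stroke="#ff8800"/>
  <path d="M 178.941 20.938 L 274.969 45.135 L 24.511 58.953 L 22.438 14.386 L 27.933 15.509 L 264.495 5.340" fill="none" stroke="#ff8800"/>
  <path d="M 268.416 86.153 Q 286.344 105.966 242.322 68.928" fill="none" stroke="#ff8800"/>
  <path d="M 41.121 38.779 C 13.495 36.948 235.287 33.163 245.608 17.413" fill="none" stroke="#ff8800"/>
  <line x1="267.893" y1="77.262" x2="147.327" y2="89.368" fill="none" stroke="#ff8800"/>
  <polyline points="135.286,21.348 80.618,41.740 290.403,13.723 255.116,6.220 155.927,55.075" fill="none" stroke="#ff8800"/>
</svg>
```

1 u = 1 mm; y_m = 100.950 − y.

[1] `<circle>` circle, #ff8800→score S452 F1860: (52.143,45.554) → (49.479,53.752) → (42.505,58.819) → (33.885,58.819) → (26.911,53.752) → (24.247,45.554) → (26.911,37.356) → (33.885,32.289) → (42.505,32.289) → (49.479,37.356) → (52.143,45.554) (closed)

[2] `<path>` open polyline, #ff8800→score S452 F1860: (178.941,80.012) → (274.969,55.815) → (24.511,41.997) → (22.438,86.564) → (27.933,85.441) → (264.495,95.610)

[3] `<path>` quadratic bezier, #ff8800→score S452 F1860: (268.416,14.797) → (273.109,9.146) → (272.846,8.043) → (267.628,11.488) → (257.453,19.481) → (242.322,32.022)

[4] `<path>` cubic bezier, #ff8800→score S452 F1860: (41.121,62.171) → (50.788,63.584) → (98.194,65.947) → (161.214,69.739) → (217.726,75.443) → (245.608,83.537)

[5] `<line>` line segment, #ff8800→score S452 F1860: (267.893,23.688) → (147.327,11.582)

[6] `<polyline>` open polyline, #ff8800→score S452 F1860: (135.286,79.602) → (80.618,59.210) → (290.403,87.227) → (255.116,94.730) → (155.927,45.875)

(Gcodetools for Inkscape — laser output)
G21
G90
G0 X52.143 Y45.554
M4 S452
G01 X49.479 Y53.752 F1860
G01 X42.505 Y58.819
G01 X33.885 Y58.819
G01 X26.911 Y53.752
G01 X24.247 Y45.554
G01 X26.911 Y37.356
G01 X33.885 Y32.289
G01 X42.505 Y32.289
G01 X49.479 Y37.356
G01 X52.143 Y45.554
G0 X178.941 Y80.012
M4 S452
G01 X274.969 Y55.815 F1860
G01 X24.511 Y41.997
G01 X22.438 Y86.564
G01 X27.933 Y85.441
G01 X264.495 Y95.610
G0 X268.416 Y14.797
M4 S452
G01 X273.109 Y9.146 F1860
G01 X272.846 Y8.043
G01 X267.628 Y11.488
G01 X257.453 Y19.481
G01 X242.322 Y32.022
G0 X41.121 Y62.171
M4 S452
G01 X50.788 Y63.584 F1860
G01 X98.194 Y65.947
G01 X161.214 Y69.739
G01 X217.726 Y75.443
G01 X245.608 Y83.537
G0 X267.893 Y23.688
M4 S452
G01 X147.327 Y11.582 F1860
G0 X135.286 Y79.602
M4 S452
G01 X80.618 Y59.210 F1860
G01 X290.403 Y87.227
G01 X255.116 Y94.730
G01 X155.927 Y45.875
M5
G0 X0.000 Y0.000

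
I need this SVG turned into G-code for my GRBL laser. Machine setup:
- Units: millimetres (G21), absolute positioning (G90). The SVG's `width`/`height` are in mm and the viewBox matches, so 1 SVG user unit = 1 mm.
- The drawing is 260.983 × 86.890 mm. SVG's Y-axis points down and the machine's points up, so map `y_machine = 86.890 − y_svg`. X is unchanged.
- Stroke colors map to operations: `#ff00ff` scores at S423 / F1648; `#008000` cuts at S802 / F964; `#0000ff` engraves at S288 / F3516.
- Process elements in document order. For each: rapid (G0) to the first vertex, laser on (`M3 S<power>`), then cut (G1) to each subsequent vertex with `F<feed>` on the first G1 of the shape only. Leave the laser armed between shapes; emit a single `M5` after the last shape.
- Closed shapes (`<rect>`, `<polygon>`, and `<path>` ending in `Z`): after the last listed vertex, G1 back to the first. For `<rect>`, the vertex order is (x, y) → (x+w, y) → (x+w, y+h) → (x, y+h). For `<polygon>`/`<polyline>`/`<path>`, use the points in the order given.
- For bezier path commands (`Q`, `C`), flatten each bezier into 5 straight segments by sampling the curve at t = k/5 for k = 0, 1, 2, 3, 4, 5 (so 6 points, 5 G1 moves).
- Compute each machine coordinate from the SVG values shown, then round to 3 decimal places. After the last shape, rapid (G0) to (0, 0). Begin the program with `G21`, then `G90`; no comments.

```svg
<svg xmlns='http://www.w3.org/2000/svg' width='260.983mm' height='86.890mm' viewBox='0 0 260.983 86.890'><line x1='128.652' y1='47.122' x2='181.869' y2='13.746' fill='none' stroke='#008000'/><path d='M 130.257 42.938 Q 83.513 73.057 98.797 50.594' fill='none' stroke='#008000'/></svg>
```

G21
G90
G0 X128.652 Y39.768
M3 S802
G1 X181.869 Y73.144 F964
G0 X130.257 Y43.952
M3 S802
G1 X114.041 Y34.008 F964
G1 X102.786 Y28.270
G1 X96.494 Y26.739
G1 X95.165 Y29.414
G1 X98.797 Y36.296
M5
G0 X0.000 Y0.000

1 u = 1 mm; y_m = 86.890 − y.

[1] `<line>` line segment, #008000→cut S802 F964: (128.652,39.768) → (181.869,73.144)

[2] `<path>` quadratic bezier, #008000→cut S802 F964: (130.257,43.952) → (114.041,34.008) → (102.786,28.270) → (96.494,26.739) → (95.165,29.414) → (98.797,36.296)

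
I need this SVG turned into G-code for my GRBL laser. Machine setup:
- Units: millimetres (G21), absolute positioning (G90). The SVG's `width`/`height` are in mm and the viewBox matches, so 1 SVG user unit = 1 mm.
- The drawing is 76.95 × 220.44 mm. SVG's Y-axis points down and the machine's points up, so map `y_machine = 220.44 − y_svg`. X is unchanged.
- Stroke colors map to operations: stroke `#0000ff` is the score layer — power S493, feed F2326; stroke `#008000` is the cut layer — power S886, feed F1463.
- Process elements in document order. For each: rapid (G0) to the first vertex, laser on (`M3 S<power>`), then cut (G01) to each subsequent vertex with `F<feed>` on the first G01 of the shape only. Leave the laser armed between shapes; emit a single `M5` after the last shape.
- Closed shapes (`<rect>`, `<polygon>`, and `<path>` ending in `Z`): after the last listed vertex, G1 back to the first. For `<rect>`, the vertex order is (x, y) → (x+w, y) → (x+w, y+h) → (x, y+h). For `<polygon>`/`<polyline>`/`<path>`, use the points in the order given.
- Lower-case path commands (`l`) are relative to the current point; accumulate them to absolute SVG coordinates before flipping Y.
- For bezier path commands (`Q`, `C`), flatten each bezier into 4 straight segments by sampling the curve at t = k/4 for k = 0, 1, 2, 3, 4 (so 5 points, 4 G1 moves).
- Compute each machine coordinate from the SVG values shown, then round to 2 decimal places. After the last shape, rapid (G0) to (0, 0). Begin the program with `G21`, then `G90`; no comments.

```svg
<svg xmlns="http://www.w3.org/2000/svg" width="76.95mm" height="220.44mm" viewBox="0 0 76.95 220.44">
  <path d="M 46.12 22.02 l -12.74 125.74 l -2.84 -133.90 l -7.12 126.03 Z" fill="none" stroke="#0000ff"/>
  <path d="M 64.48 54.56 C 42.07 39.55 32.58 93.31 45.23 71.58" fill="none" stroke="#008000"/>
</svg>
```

G21
G90
G0 X46.12 Y198.42
M3 S493
G01 X33.38 Y72.68 F2326
G01 X30.54 Y206.58
G01 X23.42 Y80.55
G01 X46.12 Y198.42
G0 X64.48 Y165.88
M3 S886
G01 X50.24 Y166.50 F1463
G01 X41.71 Y154.85
G01 X39.75 Y144.46
G01 X45.23 Y148.86
M5
G0 X0.00 Y0.00

viewBox `0 0 76.95 220.44` with mm width/height → 1 unit = 1 mm. Flip: y_m = 220.44 − y_svg.

**Shape 1** — `<path>` closed polygon, stroke `#0000ff` → score (S493, F2326). Machine vertices: (46.12,198.42) → (33.38,72.68) → (30.54,206.58) → (23.42,80.55) → (46.12,198.42). Closed: final G1 returns to the first vertex.

**Shape 2** — `<path>` cubic bezier, stroke `#008000` → cut (S886, F1463). Control points (SVG): P0=(64.48,54.56), P1=(42.07,39.55), P2=(32.58,93.31), P3=(45.23,71.58); sampled at t=k/4. Machine vertices: (64.48,165.88) → (50.24,166.50) → (41.71,154.85) → (39.75,144.46) → (45.23,148.86). Open path.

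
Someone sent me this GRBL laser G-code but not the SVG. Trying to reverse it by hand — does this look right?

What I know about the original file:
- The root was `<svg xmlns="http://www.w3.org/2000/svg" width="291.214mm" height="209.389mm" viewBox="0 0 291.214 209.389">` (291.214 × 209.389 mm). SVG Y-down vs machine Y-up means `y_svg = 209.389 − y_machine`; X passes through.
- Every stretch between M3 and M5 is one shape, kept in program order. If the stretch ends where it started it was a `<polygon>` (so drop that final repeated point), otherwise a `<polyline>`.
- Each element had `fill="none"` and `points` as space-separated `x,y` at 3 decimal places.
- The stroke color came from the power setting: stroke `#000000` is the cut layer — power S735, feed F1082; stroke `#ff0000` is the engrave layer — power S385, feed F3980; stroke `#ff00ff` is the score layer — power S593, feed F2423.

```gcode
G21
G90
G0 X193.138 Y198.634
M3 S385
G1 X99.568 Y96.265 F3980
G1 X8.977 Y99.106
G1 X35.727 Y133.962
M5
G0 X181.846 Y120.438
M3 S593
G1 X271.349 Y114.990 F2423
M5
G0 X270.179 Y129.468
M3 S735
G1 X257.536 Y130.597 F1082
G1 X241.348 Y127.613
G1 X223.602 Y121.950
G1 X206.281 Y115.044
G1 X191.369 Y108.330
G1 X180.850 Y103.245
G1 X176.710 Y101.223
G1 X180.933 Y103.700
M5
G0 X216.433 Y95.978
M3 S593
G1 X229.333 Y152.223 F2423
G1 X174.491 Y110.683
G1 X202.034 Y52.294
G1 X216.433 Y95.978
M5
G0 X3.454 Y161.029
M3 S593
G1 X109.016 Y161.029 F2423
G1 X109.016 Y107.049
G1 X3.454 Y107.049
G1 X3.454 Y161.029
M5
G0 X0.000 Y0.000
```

y_svg = 209.389 − y_m.

[1] S385→`#ff0000` (engrave); open run; points: 193.138,10.755 99.568,113.124 8.977,110.283 35.727,75.427

[2] S593→`#ff00ff` (score); open run; points: 181.846,88.951 271.349,94.399

[3] S735→`#000000` (cut); open run; points: 270.179,79.921 257.536,78.792 241.348,81.776 223.602,87.439 206.281,94.345 191.369,101.059 180.850,106.144 176.710,108.166 180.933,105.689

[4] S593→`#ff00ff` (score); closed run; points: 216.433,113.411 229.333,57.166 174.491,98.706 202.034,157.095

[5] S593→`#ff00ff` (score); closed run; points: 3.454,48.360 109.016,48.360 109.016,102.340 3.454,102.340

<svg xmlns="http://www.w3.org/2000/svg" width="291.214mm" height="209.389mm" viewBox="0 0 291.214 209.389">
  <polyline points="193.138,10.755 99.568,113.124 8.977,110.283 35.727,75.427" fill="none" stroke="#ff0000"/>
  <polyline points="181.846,88.951 271.349,94.399" fill="none" stroke="#ff00ff"/>
  <polyline points="270.179,79.921 257.536,78.792 241.348,81.776 223.602,87.439 206.281,94.345 191.369,101.059 180.850,106.144 176.710,108.166 180.933,105.689" fill="none" stroke="#000000"/>
  <polygon points="216.433,113.411 229.333,57.166 174.491,98.706 202.034,157.095" fill="none" stroke="#ff00ff"/>
  <polygon points="3.454,48.360 109.016,48.360 109.016,102.340 3.454,102.340" fill="none" stroke="#ff00ff"/>
</svg>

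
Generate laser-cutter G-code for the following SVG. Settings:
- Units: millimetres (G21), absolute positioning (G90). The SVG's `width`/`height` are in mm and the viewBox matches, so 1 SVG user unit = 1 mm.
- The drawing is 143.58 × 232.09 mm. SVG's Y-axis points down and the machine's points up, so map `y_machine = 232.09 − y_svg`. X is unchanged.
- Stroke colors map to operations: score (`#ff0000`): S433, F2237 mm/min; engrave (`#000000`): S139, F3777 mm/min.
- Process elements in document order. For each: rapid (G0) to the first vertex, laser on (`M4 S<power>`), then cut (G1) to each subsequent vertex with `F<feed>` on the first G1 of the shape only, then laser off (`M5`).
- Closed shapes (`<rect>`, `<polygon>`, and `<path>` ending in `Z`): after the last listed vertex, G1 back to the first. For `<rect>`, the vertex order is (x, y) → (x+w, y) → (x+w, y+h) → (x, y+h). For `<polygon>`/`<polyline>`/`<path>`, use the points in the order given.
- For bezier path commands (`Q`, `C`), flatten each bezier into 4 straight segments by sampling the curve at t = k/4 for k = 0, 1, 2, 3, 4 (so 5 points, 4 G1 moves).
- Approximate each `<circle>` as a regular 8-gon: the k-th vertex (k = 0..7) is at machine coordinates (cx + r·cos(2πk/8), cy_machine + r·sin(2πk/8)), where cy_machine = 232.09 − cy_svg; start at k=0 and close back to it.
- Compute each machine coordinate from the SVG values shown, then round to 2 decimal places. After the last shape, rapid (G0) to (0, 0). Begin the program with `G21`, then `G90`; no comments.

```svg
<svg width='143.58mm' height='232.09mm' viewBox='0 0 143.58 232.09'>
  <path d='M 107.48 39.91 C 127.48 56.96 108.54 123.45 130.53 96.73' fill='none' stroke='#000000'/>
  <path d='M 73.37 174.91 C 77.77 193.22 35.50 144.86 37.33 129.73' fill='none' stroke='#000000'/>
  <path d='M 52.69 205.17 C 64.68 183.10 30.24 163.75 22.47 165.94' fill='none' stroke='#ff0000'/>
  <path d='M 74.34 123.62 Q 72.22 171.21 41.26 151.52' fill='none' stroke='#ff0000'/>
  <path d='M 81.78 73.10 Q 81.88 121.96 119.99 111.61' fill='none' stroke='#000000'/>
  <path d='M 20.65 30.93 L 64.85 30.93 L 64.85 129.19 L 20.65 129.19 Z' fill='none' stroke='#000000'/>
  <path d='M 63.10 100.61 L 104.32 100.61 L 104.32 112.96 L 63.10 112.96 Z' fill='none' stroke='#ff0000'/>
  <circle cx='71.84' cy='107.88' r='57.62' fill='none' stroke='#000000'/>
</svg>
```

Since the viewBox matches the mm dimensions, user units are millimetres directly. The only transform is the Y-flip y_m = 232.09 − y_svg.

Shape 1 is a cubic bezier drawn with `<path>`. Its stroke #000000 means engrave at S139, F3777. After flipping Y the toolpath is (107.48,192.18) → (116.43,172.35) → (118.26,147.36) → (120.46,130.57) → (130.53,135.36).

Shape 2 is a cubic bezier drawn with `<path>`. Its stroke #000000 means engrave at S139, F3777. After flipping Y the toolpath is (73.37,57.18) → (69.34,54.39) → (56.31,67.23) → (42.81,86.34) → (37.33,102.36).

Shape 3 is a cubic bezier drawn with `<path>`. Its stroke #ff0000 means score at S433, F2237. After flipping Y the toolpath is (52.69,26.92) → (54.12,42.67) → (44.99,55.63) → (32.16,64.05) → (22.47,66.15).

Shape 4 is a quadratic bezier drawn with `<path>`. Its stroke #ff0000 means score at S433, F2237. After flipping Y the toolpath is (74.34,108.47) → (71.48,88.88) → (65.01,77.70) → (54.94,74.93) → (41.26,80.57).

Shape 5 is a quadratic bezier drawn with `<path>`. Its stroke #000000 means engrave at S139, F3777. After flipping Y the toolpath is (81.78,158.99) → (84.21,138.26) → (91.38,124.93) → (103.31,119.01) → (119.99,120.48).

Shape 6 is a rectangle drawn with `<path>`. Its stroke #000000 means engrave at S139, F3777. After flipping Y the toolpath is (20.65,201.16) → (64.85,201.16) → (64.85,102.90) → (20.65,102.90) → (20.65,201.16), returning to the start.

Shape 7 is a rectangle drawn with `<path>`. Its stroke #ff0000 means score at S433, F2237. After flipping Y the toolpath is (63.10,131.48) → (104.32,131.48) → (104.32,119.13) → (63.10,119.13) → (63.10,131.48), returning to the start.

Shape 8 is a circle drawn with `<circle>`. Its stroke #000000 means engrave at S139, F3777. After flipping Y the toolpath is (129.46,124.21) → (112.58,164.95) → (71.84,181.83) → (31.10,164.95) → (14.22,124.21) → (31.10,83.47) → (71.84,66.59) → (112.58,83.47) → (129.46,124.21), returning to the start.

G21
G90
G0 X107.48 Y192.18
M4 S139
G1 X116.43 Y172.35 F3777
G1 X118.26 Y147.36
G1 X120.46 Y130.57
G1 X130.53 Y135.36
M5
G0 X73.37 Y57.18
M4 S139
G1 X69.34 Y54.39 F3777
G1 X56.31 Y67.23
G1 X42.81 Y86.34
G1 X37.33 Y102.36
M5
G0 X52.69 Y26.92
M4 S433
G1 X54.12 Y42.67 F2237
G1 X44.99 Y55.63
G1 X32.16 Y64.05
G1 X22.47 Y66.15
M5
G0 X74.34 Y108.47
M4 S433
G1 X71.48 Y88.88 F2237
G1 X65.01 Y77.70
G1 X54.94 Y74.93
G1 X41.26 Y80.57
M5
G0 X81.78 Y158.99
M4 S139
G1 X84.21 Y138.26 F3777
G1 X91.38 Y124.93
G1 X103.31 Y119.01
G1 X119.99 Y120.48
M5
G0 X20.65 Y201.16
M4 S139
G1 X64.85 Y201.16 F3777
G1 X64.85 Y102.90
G1 X20.65 Y102.90
G1 X20.65 Y201.16
M5
G0 X63.10 Y131.48
M4 S433
G1 X104.32 Y131.48 F2237
G1 X104.32 Y119.13
G1 X63.10 Y119.13
G1 X63.10 Y131.48
M5
G0 X129.46 Y124.21
M4 S139
G1 X112.58 Y164.95 F3777
G1 X71.84 Y181.83
G1 X31.10 Y164.95
G1 X14.22 Y124.21
G1 X31.10 Y83.47
G1 X71.84 Y66.59
G1 X112.58 Y83.47
G1 X129.46 Y124.21
M5
G0 X0.00 Y0.00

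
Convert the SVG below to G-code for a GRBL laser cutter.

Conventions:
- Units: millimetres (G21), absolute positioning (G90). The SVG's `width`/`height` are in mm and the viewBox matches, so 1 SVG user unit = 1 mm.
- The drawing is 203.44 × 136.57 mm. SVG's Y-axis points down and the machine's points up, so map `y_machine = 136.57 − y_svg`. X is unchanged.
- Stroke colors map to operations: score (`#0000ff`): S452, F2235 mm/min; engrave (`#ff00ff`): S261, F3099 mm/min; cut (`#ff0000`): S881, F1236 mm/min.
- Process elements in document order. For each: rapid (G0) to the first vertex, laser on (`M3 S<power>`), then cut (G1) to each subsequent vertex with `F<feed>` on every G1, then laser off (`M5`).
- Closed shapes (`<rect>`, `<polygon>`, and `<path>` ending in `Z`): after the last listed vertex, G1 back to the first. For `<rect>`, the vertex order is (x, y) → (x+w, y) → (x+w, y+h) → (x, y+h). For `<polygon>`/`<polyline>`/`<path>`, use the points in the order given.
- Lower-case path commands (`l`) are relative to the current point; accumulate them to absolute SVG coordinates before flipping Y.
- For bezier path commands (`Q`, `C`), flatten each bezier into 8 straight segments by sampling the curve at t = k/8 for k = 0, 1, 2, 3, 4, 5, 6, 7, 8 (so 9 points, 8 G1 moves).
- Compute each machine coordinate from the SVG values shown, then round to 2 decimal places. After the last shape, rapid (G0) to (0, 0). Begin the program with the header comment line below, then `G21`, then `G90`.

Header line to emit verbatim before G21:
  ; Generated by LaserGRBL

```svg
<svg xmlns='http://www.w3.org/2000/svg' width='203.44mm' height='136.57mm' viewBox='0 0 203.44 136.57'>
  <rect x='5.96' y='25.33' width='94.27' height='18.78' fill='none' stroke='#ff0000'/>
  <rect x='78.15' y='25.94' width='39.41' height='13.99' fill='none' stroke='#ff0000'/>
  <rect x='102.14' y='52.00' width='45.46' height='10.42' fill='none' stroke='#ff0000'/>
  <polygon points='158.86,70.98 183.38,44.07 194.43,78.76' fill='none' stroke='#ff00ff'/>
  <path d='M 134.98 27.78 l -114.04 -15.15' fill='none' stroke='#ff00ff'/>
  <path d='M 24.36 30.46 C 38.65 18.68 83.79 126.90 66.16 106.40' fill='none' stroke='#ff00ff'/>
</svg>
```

viewBox `0 0 203.44 136.57` with mm width/height → 1 unit = 1 mm. Flip: y_m = 136.57 − y_svg.

**Shape 1** — `<rect>` rectangle, stroke `#ff0000` → cut (S881, F1236). Machine vertices: (5.96,111.24) → (100.23,111.24) → (100.23,92.46) → (5.96,92.46) → (5.96,111.24). Closed: final G1 returns to the first vertex.

**Shape 2** — `<rect>` rectangle, stroke `#ff0000` → cut (S881, F1236). Machine vertices: (78.15,110.63) → (117.56,110.63) → (117.56,96.64) → (78.15,96.64) → (78.15,110.63). Closed: final G1 returns to the first vertex.

**Shape 3** — `<rect>` rectangle, stroke `#ff0000` → cut (S881, F1236). Machine vertices: (102.14,84.57) → (147.60,84.57) → (147.60,74.15) → (102.14,74.15) → (102.14,84.57). Closed: final G1 returns to the first vertex.

**Shape 4** — `<polygon>` regular polygon, stroke `#ff00ff` → engrave (S261, F3099). Machine vertices: (158.86,65.59) → (183.38,92.50) → (194.43,57.81) → (158.86,65.59). Closed: final G1 returns to the first vertex.

**Shape 5** — `<path>` line segment, stroke `#ff00ff` → engrave (S261, F3099). Machine vertices: (134.98,108.79) → (20.94,123.94). Open path.

**Shape 6** — `<path>` cubic bezier, stroke `#ff00ff` → engrave (S261, F3099). Control points (SVG): P0=(24.36,30.46), P1=(38.65,18.68), P2=(83.79,126.90), P3=(66.16,106.40); sampled at t=k/8. Machine vertices: (24.36,106.11) → (30.98,105.39) → (39.40,96.33) → (48.51,81.85) → (57.23,64.87) → (64.45,48.30) → (69.08,35.04) → (70.01,28.03) → (66.16,30.17). Open path.

; Generated by LaserGRBL
G21
G90
G0 X5.96 Y111.24
M3 S881
G1 X100.23 Y111.24 F1236
G1 X100.23 Y92.46 F1236
G1 X5.96 Y92.46 F1236
G1 X5.96 Y111.24 F1236
M5
G0 X78.15 Y110.63
M3 S881
G1 X117.56 Y110.63 F1236
G1 X117.56 Y96.64 F1236
G1 X78.15 Y96.64 F1236
G1 X78.15 Y110.63 F1236
M5
G0 X102.14 Y84.57
M3 S881
G1 X147.60 Y84.57 F1236
G1 X147.60 Y74.15 F1236
G1 X102.14 Y74.15 F1236
G1 X102.14 Y84.57 F1236
M5
G0 X158.86 Y65.59
M3 S261
G1 X183.38 Y92.50 F3099
G1 X194.43 Y57.81 F3099
G1 X158.86 Y65.59 F3099
M5
G0 X134.98 Y108.79
M3 S261
G1 X20.94 Y123.94 F3099
M5
G0 X24.36 Y106.11
M3 S261
G1 X30.98 Y105.39 F3099
G1 X39.40 Y96.33 F3099
G1 X48.51 Y81.85 F3099
G1 X57.23 Y64.87 F3099
G1 X64.45 Y48.30 F3099
G1 X69.08 Y35.04 F3099
G1 X70.01 Y28.03 F3099
G1 X66.16 Y30.17 F3099
M5
G0 X0.00 Y0.00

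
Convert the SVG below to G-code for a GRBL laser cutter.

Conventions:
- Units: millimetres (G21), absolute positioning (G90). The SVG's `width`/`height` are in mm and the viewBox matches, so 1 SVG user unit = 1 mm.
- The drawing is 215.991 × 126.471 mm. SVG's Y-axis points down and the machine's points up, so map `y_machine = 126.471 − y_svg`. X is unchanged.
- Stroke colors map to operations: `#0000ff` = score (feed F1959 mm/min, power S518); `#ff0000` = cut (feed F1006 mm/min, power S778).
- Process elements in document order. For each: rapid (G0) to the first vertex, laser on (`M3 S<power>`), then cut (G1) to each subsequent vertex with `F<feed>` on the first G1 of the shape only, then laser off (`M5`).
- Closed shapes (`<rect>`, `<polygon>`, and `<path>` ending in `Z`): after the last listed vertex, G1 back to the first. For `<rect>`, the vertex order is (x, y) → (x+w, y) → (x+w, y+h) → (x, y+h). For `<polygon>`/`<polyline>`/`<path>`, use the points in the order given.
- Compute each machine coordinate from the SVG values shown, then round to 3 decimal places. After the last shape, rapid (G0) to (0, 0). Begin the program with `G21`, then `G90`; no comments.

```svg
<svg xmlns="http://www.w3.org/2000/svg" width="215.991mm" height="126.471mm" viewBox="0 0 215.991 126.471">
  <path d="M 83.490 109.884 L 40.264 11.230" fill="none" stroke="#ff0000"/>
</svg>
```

1 u = 1 mm; y_m = 126.471 − y.

[1] `<path>` line segment, #ff0000→cut S778 F1006: (83.490,16.587) → (40.264,115.241)

G21
G90
G0 X83.490 Y16.587
M3 S778
G1 X40.264 Y115.241 F1006
M5
G0 X0.000 Y0.000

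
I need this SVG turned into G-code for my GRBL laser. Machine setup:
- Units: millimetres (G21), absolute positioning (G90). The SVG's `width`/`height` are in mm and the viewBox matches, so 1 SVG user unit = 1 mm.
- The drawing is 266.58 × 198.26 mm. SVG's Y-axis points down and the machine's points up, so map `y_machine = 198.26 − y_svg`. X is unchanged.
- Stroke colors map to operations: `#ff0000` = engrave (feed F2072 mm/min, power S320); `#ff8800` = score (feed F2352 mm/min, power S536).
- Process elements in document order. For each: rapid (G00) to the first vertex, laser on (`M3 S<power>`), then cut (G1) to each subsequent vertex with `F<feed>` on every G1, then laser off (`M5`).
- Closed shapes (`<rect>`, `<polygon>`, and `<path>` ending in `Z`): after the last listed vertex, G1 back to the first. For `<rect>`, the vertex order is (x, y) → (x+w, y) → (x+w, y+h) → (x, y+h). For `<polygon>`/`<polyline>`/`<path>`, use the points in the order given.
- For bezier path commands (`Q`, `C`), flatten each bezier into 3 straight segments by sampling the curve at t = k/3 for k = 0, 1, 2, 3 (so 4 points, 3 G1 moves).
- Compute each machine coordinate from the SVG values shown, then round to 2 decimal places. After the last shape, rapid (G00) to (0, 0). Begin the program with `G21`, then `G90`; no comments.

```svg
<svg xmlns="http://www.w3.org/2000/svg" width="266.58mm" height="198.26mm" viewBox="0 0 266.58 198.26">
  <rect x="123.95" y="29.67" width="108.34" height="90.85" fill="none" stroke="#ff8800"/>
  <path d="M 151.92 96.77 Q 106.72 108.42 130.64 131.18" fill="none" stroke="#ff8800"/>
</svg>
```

Since the viewBox matches the mm dimensions, user units are millimetres directly. The only transform is the Y-flip y_m = 198.26 − y_svg.

Shape 1 is a rectangle drawn with `<rect>`. Its stroke #ff8800 means score at S536, F2352. After flipping Y the toolpath is (123.95,168.59) → (232.29,168.59) → (232.29,77.74) → (123.95,77.74) → (123.95,168.59), returning to the start.

Shape 2 is a quadratic bezier drawn with `<path>`. Its stroke #ff8800 means score at S536, F2352. After flipping Y the toolpath is (151.92,101.49) → (129.47,92.49) → (122.37,81.02) → (130.64,67.08).

G21
G90
G00 X123.95 Y168.59
M3 S536
G1 X232.29 Y168.59 F2352
G1 X232.29 Y77.74 F2352
G1 X123.95 Y77.74 F2352
G1 X123.95 Y168.59 F2352
M5
G00 X151.92 Y101.49
M3 S536
G1 X129.47 Y92.49 F2352
G1 X122.37 Y81.02 F2352
G1 X130.64 Y67.08 F2352
M5
G00 X0.00 Y0.00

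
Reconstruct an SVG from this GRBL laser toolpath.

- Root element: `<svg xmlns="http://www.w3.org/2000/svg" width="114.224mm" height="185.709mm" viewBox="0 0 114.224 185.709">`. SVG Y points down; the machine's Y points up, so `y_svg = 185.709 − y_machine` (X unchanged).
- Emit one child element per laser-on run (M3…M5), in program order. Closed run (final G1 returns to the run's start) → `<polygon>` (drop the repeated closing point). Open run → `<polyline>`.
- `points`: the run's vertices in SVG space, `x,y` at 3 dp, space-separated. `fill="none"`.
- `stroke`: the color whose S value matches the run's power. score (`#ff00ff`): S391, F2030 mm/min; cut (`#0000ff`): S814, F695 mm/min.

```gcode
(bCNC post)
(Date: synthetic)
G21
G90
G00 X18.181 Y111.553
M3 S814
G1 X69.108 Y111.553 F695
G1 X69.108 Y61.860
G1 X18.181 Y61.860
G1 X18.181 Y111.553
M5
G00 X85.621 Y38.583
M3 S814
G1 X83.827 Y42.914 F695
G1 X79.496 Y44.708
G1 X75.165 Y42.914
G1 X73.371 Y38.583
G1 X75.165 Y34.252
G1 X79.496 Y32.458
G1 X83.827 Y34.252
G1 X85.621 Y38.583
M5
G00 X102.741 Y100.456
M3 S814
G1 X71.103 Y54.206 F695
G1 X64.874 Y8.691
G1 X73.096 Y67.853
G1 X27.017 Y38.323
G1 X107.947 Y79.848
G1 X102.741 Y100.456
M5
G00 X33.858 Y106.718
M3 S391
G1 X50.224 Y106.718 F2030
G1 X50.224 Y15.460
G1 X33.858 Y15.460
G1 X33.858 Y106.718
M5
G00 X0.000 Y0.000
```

Each laser-on run becomes one SVG element. Flip Y back into SVG space with y_svg = 185.709 − y_machine.

Run 1: S814 ⇒ cut layer `#0000ff`. The run returns to its start, so emit a `<polygon>` with points (Y-flipped): 18.181,74.156 69.108,74.156 69.108,123.849 18.181,123.849.

Run 2: power S814 maps to stroke `#0000ff` (cut). The run returns to its start, so emit a `<polygon>` with points (Y-flipped): 85.621,147.126 83.827,142.795 79.496,141.001 75.165,142.795 73.371,147.126 75.165,151.457 79.496,153.251 83.827,151.457.

Run 3: S814 ⇒ cut layer `#0000ff`. The run returns to its start, so emit a `<polygon>` with points (Y-flipped): 102.741,85.253 71.103,131.503 64.874,177.018 73.096,117.856 27.017,147.386 107.947,105.861.

Run 4: S391 ⇒ score layer `#ff00ff`. The run returns to its start, so emit a `<polygon>` with points (Y-flipped): 33.858,78.991 50.224,78.991 50.224,170.249 33.858,170.249.

<svg xmlns="http://www.w3.org/2000/svg" width="114.224mm" height="185.709mm" viewBox="0 0 114.224 185.709">
  <polygon points="18.181,74.156 69.108,74.156 69.108,123.849 18.181,123.849" fill="none" stroke="#0000ff"/>
  <polygon points="85.621,147.126 83.827,142.795 79.496,141.001 75.165,142.795 73.371,147.126 75.165,151.457 79.496,153.251 83.827,151.457" fill="none" stroke="#0000ff"/>
  <polygon points="102.741,85.253 71.103,131.503 64.874,177.018 73.096,117.856 27.017,147.386 107.947,105.861" fill="none" stroke="#0000ff"/>
  <polygon points="33.858,78.991 50.224,78.991 50.224,170.249 33.858,170.249" fill="none" stroke="#ff00ff"/>
</svg>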